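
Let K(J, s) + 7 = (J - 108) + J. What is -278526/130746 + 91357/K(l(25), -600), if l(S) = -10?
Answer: -1997027222/2941785 ≈ -678.85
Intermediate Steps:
K(J, s) = -115 + 2*J (K(J, s) = -7 + ((J - 108) + J) = -7 + ((-108 + J) + J) = -7 + (-108 + 2*J) = -115 + 2*J)
-278526/130746 + 91357/K(l(25), -600) = -278526/130746 + 91357/(-115 + 2*(-10)) = -278526*1/130746 + 91357/(-115 - 20) = -46421/21791 + 91357/(-135) = -46421/21791 + 91357*(-1/135) = -46421/21791 - 91357/135 = -1997027222/2941785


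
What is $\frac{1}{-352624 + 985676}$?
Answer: $\frac{1}{633052} \approx 1.5796 \cdot 10^{-6}$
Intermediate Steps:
$\frac{1}{-352624 + 985676} = \frac{1}{633052}$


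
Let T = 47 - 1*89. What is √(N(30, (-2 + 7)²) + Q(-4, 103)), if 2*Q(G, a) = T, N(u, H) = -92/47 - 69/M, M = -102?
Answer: I*√56896790/1598 ≈ 4.7203*I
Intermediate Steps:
N(u, H) = -2047/1598 (N(u, H) = -92/47 - 69/(-102) = -92*1/47 - 69*(-1/102) = -92/47 + 23/34 = -2047/1598)
T = -42 (T = 47 - 89 = -42)
Q(G, a) = -21 (Q(G, a) = (½)*(-42) = -21)
√(N(30, (-2 + 7)²) + Q(-4, 103)) = √(-2047/1598 - 21) = √(-35605/1598) = I*√56896790/1598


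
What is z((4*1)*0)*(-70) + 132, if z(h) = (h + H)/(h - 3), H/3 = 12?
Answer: 972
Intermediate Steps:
H = 36 (H = 3*12 = 36)
z(h) = (36 + h)/(-3 + h) (z(h) = (h + 36)/(h - 3) = (36 + h)/(-3 + h))
z((4*1)*0)*(-70) + 132 = ((36 + (4*1)*0)/(-3 + (4*1)*0))*(-70) + 132 = ((36 + 4*0)/(-3 + 4*0))*(-70) + 132 = ((36 + 0)/(-3 + 0))*(-70) + 132 = (36/(-3))*(-70) + 132 = -1/3*36*(-70) + 132 = -12*(-70) + 132 = 840 + 132 = 972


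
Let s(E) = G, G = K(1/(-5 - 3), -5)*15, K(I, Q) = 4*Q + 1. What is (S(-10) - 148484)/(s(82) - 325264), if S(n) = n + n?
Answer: 148504/325549 ≈ 0.45616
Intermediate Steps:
K(I, Q) = 1 + 4*Q
S(n) = 2*n
G = -285 (G = (1 + 4*(-5))*15 = (1 - 20)*15 = -19*15 = -285)
s(E) = -285
(S(-10) - 148484)/(s(82) - 325264) = (2*(-10) - 148484)/(-285 - 325264) = (-20 - 148484)/(-325549) = -148504*(-1/325549) = 148504/325549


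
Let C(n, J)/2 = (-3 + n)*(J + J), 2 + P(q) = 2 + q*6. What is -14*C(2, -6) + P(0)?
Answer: -336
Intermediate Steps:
P(q) = 6*q (P(q) = -2 + (2 + q*6) = -2 + (2 + 6*q) = 6*q)
C(n, J) = 4*J*(-3 + n) (C(n, J) = 2*((-3 + n)*(J + J)) = 2*((-3 + n)*(2*J)) = 2*(2*J*(-3 + n)) = 4*J*(-3 + n))
-14*C(2, -6) + P(0) = -56*(-6)*(-3 + 2) + 6*0 = -56*(-6)*(-1) + 0 = -14*24 + 0 = -336 + 0 = -336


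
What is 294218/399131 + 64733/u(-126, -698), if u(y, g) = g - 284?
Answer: -25548024947/391946642 ≈ -65.182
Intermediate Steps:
u(y, g) = -284 + g
294218/399131 + 64733/u(-126, -698) = 294218/399131 + 64733/(-284 - 698) = 294218*(1/399131) + 64733/(-982) = 294218/399131 + 64733*(-1/982) = 294218/399131 - 64733/982 = -25548024947/391946642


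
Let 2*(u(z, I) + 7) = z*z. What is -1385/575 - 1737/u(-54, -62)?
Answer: -601682/166865 ≈ -3.6058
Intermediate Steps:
u(z, I) = -7 + z²/2 (u(z, I) = -7 + (z*z)/2 = -7 + z²/2)
-1385/575 - 1737/u(-54, -62) = -1385/575 - 1737/(-7 + (½)*(-54)²) = -1385*1/575 - 1737/(-7 + (½)*2916) = -277/115 - 1737/(-7 + 1458) = -277/115 - 1737/1451 = -601682/166865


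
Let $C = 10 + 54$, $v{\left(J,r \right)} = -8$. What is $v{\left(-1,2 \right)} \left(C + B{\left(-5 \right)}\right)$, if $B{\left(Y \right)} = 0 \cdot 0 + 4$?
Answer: $-544$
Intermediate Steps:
$C = 64$
$B{\left(Y \right)} = 4$ ($B{\left(Y \right)} = 0 + 4 = 4$)
$v{\left(-1,2 \right)} \left(C + B{\left(-5 \right)}\right) = - 8 \left(64 + 4\right) = \left(-8\right) 68 = -544$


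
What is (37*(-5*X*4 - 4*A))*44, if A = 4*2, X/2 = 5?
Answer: -377696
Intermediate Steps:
X = 10 (X = 2*5 = 10)
A = 8
(37*(-5*X*4 - 4*A))*44 = (37*(-5*10*4 - 4*8))*44 = (37*(-50*4 - 32))*44 = (37*(-200 - 32))*44 = (37*(-232))*44 = -8584*44 = -377696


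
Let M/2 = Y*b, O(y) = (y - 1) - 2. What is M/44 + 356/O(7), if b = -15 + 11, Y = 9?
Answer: 961/11 ≈ 87.364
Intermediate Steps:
O(y) = -3 + y (O(y) = (-1 + y) - 2 = -3 + y)
b = -4
M = -72 (M = 2*(9*(-4)) = 2*(-36) = -72)
M/44 + 356/O(7) = -72/44 + 356/(-3 + 7) = -72*1/44 + 356/4 = -18/11 + 356*(¼) = -18/11 + 89 = 961/11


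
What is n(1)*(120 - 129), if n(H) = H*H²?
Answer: -9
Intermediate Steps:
n(H) = H³
n(1)*(120 - 129) = 1³*(120 - 129) = 1*(-9) = -9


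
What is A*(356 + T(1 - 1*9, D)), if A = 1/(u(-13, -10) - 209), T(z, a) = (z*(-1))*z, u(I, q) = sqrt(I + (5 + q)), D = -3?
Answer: -61028/43699 - 876*I*sqrt(2)/43699 ≈ -1.3966 - 0.02835*I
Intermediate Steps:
u(I, q) = sqrt(5 + I + q)
T(z, a) = -z**2 (T(z, a) = (-z)*z = -z**2)
A = 1/(-209 + 3*I*sqrt(2)) (A = 1/(sqrt(5 - 13 - 10) - 209) = 1/(sqrt(-18) - 209) = 1/(3*I*sqrt(2) - 209) = 1/(-209 + 3*I*sqrt(2)) ≈ -0.0047827 - 9.709e-5*I)
A*(356 + T(1 - 1*9, D)) = (-209/43699 - 3*I*sqrt(2)/43699)*(356 - (1 - 1*9)**2) = (-209/43699 - 3*I*sqrt(2)/43699)*(356 - (1 - 9)**2) = (-209/43699 - 3*I*sqrt(2)/43699)*(356 - 1*(-8)**2) = (-209/43699 - 3*I*sqrt(2)/43699)*(356 - 1*64) = (-209/43699 - 3*I*sqrt(2)/43699)*(356 - 64) = (-209/43699 - 3*I*sqrt(2)/43699)*292 = -61028/43699 - 876*I*sqrt(2)/43699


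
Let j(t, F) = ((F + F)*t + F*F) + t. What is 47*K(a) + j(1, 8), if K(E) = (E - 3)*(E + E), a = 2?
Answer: -107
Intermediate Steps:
K(E) = 2*E*(-3 + E) (K(E) = (-3 + E)*(2*E) = 2*E*(-3 + E))
j(t, F) = t + F² + 2*F*t (j(t, F) = ((2*F)*t + F²) + t = (2*F*t + F²) + t = (F² + 2*F*t) + t = t + F² + 2*F*t)
47*K(a) + j(1, 8) = 47*(2*2*(-3 + 2)) + (1 + 8² + 2*8*1) = 47*(2*2*(-1)) + (1 + 64 + 16) = 47*(-4) + 81 = -188 + 81 = -107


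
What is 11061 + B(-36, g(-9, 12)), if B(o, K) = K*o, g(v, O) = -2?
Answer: 11133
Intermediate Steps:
11061 + B(-36, g(-9, 12)) = 11061 - 2*(-36) = 11061 + 72 = 11133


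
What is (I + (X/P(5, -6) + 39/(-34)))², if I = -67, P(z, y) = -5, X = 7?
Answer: 139783329/28900 ≈ 4836.8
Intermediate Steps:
(I + (X/P(5, -6) + 39/(-34)))² = (-67 + (7/(-5) + 39/(-34)))² = (-67 + (7*(-⅕) + 39*(-1/34)))² = (-67 + (-7/5 - 39/34))² = (-67 - 433/170)² = (-11823/170)² = 139783329/28900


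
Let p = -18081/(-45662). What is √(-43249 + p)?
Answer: I*√312021205606/2686 ≈ 207.96*I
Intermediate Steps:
p = 18081/45662 (p = -18081*(-1/45662) = 18081/45662 ≈ 0.39597)
√(-43249 + p) = √(-43249 + 18081/45662) = √(-1974817757/45662) = I*√312021205606/2686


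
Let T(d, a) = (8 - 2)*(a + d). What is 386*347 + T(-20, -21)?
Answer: 133696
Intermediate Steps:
T(d, a) = 6*a + 6*d (T(d, a) = 6*(a + d) = 6*a + 6*d)
386*347 + T(-20, -21) = 386*347 + (6*(-21) + 6*(-20)) = 133942 + (-126 - 120) = 133942 - 246 = 133696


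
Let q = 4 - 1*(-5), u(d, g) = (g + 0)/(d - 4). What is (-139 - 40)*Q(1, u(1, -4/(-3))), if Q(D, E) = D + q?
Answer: -1790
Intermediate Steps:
u(d, g) = g/(-4 + d)
q = 9 (q = 4 + 5 = 9)
Q(D, E) = 9 + D (Q(D, E) = D + 9 = 9 + D)
(-139 - 40)*Q(1, u(1, -4/(-3))) = (-139 - 40)*(9 + 1) = -179*10 = -1790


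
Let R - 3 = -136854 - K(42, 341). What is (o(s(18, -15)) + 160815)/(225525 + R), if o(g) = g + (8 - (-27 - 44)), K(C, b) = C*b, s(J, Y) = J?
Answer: 10057/4647 ≈ 2.1642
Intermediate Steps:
o(g) = 79 + g (o(g) = g + (8 - 1*(-71)) = g + (8 + 71) = g + 79 = 79 + g)
R = -151173 (R = 3 + (-136854 - 42*341) = 3 + (-136854 - 1*14322) = 3 + (-136854 - 14322) = 3 - 151176 = -151173)
(o(s(18, -15)) + 160815)/(225525 + R) = ((79 + 18) + 160815)/(225525 - 151173) = (97 + 160815)/74352 = 160912*(1/74352) = 10057/4647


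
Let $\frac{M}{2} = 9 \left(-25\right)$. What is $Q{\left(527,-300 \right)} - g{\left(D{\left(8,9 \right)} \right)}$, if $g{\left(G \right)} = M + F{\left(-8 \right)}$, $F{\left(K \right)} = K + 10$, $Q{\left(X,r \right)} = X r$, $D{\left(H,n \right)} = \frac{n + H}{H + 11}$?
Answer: $-157652$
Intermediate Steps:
$D{\left(H,n \right)} = \frac{H + n}{11 + H}$
$F{\left(K \right)} = 10 + K$
$M = -450$ ($M = 2 \cdot 9 \left(-25\right) = 2 \left(-225\right) = -450$)
$g{\left(G \right)} = -448$ ($g{\left(G \right)} = -450 + \left(10 - 8\right) = -450 + 2 = -448$)
$Q{\left(527,-300 \right)} - g{\left(D{\left(8,9 \right)} \right)} = 527 \left(-300\right) - -448 = -158100 + 448 = -157652$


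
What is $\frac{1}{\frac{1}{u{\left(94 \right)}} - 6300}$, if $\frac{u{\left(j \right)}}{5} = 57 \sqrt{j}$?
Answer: $- \frac{48101445000}{303039103499999} - \frac{285 \sqrt{94}}{303039103499999} \approx -0.00015873$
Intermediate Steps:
$u{\left(j \right)} = 285 \sqrt{j}$ ($u{\left(j \right)} = 5 \cdot 57 \sqrt{j} = 285 \sqrt{j}$)
$\frac{1}{\frac{1}{u{\left(94 \right)}} - 6300} = \frac{1}{\frac{1}{285 \sqrt{94}} - 6300} = \frac{1}{\frac{\sqrt{94}}{26790} - 6300} = \frac{1}{-6300 + \frac{\sqrt{94}}{26790}}$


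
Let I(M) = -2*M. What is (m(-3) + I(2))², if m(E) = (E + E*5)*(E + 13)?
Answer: 33856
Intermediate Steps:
m(E) = 6*E*(13 + E) (m(E) = (E + 5*E)*(13 + E) = (6*E)*(13 + E) = 6*E*(13 + E))
(m(-3) + I(2))² = (6*(-3)*(13 - 3) - 2*2)² = (6*(-3)*10 - 4)² = (-180 - 4)² = (-184)² = 33856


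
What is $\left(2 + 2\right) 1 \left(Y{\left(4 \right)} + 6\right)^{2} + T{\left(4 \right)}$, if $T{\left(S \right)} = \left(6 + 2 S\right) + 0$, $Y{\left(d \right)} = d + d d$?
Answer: $2718$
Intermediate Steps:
$Y{\left(d \right)} = d + d^{2}$
$T{\left(S \right)} = 6 + 2 S$
$\left(2 + 2\right) 1 \left(Y{\left(4 \right)} + 6\right)^{2} + T{\left(4 \right)} = \left(2 + 2\right) 1 \left(4 \left(1 + 4\right) + 6\right)^{2} + \left(6 + 2 \cdot 4\right) = 4 \cdot 1 \left(4 \cdot 5 + 6\right)^{2} + \left(6 + 8\right) = 4 \left(20 + 6\right)^{2} + 14 = 4 \cdot 26^{2} + 14 = 4 \cdot 676 + 14 = 2704 + 14 = 2718$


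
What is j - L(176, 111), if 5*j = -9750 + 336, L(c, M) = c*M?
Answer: -107094/5 ≈ -21419.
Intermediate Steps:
L(c, M) = M*c
j = -9414/5 (j = (-9750 + 336)/5 = (1/5)*(-9414) = -9414/5 ≈ -1882.8)
j - L(176, 111) = -9414/5 - 111*176 = -9414/5 - 1*19536 = -9414/5 - 19536 = -107094/5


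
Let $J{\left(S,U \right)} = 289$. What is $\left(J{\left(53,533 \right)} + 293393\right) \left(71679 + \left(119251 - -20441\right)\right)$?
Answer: $62075858022$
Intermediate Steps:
$\left(J{\left(53,533 \right)} + 293393\right) \left(71679 + \left(119251 - -20441\right)\right) = \left(289 + 293393\right) \left(71679 + \left(119251 - -20441\right)\right) = 293682 \left(71679 + \left(119251 + 20441\right)\right) = 293682 \left(71679 + 139692\right) = 293682 \cdot 211371 = 62075858022$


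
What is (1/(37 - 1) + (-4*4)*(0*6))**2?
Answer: 1/1296 ≈ 0.00077160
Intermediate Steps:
(1/(37 - 1) + (-4*4)*(0*6))**2 = (1/36 - 16*0)**2 = (1/36 + 0)**2 = (1/36)**2 = 1/1296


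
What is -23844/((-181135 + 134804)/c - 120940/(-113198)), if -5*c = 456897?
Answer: -616603772796732/40740002935 ≈ -15135.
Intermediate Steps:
c = -456897/5 (c = -1/5*456897 = -456897/5 ≈ -91379.)
-23844/((-181135 + 134804)/c - 120940/(-113198)) = -23844/((-181135 + 134804)/(-456897/5) - 120940/(-113198)) = -23844/(-46331*(-5/456897) - 120940*(-1/113198)) = -23844/(231655/456897 + 60470/56599) = -23844/40740002935/25859913303 = -23844*25859913303/40740002935 = -616603772796732/40740002935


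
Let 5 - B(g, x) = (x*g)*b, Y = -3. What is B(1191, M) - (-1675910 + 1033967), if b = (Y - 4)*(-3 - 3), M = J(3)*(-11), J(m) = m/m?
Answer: 1192190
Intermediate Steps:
J(m) = 1
M = -11 (M = 1*(-11) = -11)
b = 42 (b = (-3 - 4)*(-3 - 3) = -7*(-6) = 42)
B(g, x) = 5 - 42*g*x (B(g, x) = 5 - x*g*42 = 5 - g*x*42 = 5 - 42*g*x)
B(1191, M) - (-1675910 + 1033967) = (5 - 42*1191*(-11)) - (-1675910 + 1033967) = (5 + 550242) - 1*(-641943) = 550247 + 641943 = 1192190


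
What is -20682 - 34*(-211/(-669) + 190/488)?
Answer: -1689979139/81618 ≈ -20706.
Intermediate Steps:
-20682 - 34*(-211/(-669) + 190/488) = -20682 - 34*(-211*(-1/669) + 190*(1/488)) = -20682 - 34*(211/669 + 95/244) = -20682 - 34*115039/163236 = -20682 - 1*1955663/81618 = -20682 - 1955663/81618 = -1689979139/81618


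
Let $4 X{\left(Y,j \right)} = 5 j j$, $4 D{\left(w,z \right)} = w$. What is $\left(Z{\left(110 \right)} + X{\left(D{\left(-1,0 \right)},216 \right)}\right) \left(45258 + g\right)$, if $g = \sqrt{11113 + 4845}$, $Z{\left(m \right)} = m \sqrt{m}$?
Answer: $10 \left(5832 + 11 \sqrt{110}\right) \left(45258 + \sqrt{15958}\right) \approx 2.6992 \cdot 10^{9}$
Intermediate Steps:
$D{\left(w,z \right)} = \frac{w}{4}$
$Z{\left(m \right)} = m^{\frac{3}{2}}$
$X{\left(Y,j \right)} = \frac{5 j^{2}}{4}$ ($X{\left(Y,j \right)} = \frac{5 j j}{4} = \frac{5 j^{2}}{4}$)
$g = \sqrt{15958} \approx 126.32$
$\left(Z{\left(110 \right)} + X{\left(D{\left(-1,0 \right)},216 \right)}\right) \left(45258 + g\right) = \left(110^{\frac{3}{2}} + \frac{5 \cdot 216^{2}}{4}\right) \left(45258 + \sqrt{15958}\right) = \left(110 \sqrt{110} + \frac{5}{4} \cdot 46656\right) \left(45258 + \sqrt{15958}\right) = \left(110 \sqrt{110} + 58320\right) \left(45258 + \sqrt{15958}\right) = \left(58320 + 110 \sqrt{110}\right) \left(45258 + \sqrt{15958}\right) = \left(45258 + \sqrt{15958}\right) \left(58320 + 110 \sqrt{110}\right)$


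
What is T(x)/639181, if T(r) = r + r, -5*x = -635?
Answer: 254/639181 ≈ 0.00039738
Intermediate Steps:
x = 127 (x = -1/5*(-635) = 127)
T(r) = 2*r
T(x)/639181 = (2*127)/639181 = 254*(1/639181) = 254/639181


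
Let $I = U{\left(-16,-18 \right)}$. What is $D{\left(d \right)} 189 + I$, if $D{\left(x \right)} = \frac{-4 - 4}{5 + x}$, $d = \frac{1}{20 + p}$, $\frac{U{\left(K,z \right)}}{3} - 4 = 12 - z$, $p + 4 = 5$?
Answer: $- \frac{10470}{53} \approx -197.55$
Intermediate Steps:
$p = 1$ ($p = -4 + 5 = 1$)
$U{\left(K,z \right)} = 48 - 3 z$ ($U{\left(K,z \right)} = 12 + 3 \left(12 - z\right) = 12 - \left(-36 + 3 z\right) = 48 - 3 z$)
$I = 102$ ($I = 48 - -54 = 48 + 54 = 102$)
$d = \frac{1}{21}$ ($d = \frac{1}{20 + 1} = \frac{1}{21} \approx 0.047619$)
$D{\left(x \right)} = - \frac{8}{5 + x}$ ($D{\left(x \right)} = \frac{1}{5 + x} \left(-8\right) = - \frac{8}{5 + x}$)
$D{\left(d \right)} 189 + I = - \frac{8}{5 + \frac{1}{21}} \cdot 189 + 102 = - \frac{8}{\frac{106}{21}} \cdot 189 + 102 = \left(-8\right) \frac{21}{106} \cdot 189 + 102 = \left(- \frac{84}{53}\right) 189 + 102 = - \frac{15876}{53} + 102 = - \frac{10470}{53}$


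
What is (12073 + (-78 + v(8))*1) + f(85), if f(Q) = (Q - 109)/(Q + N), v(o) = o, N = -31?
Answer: 108023/9 ≈ 12003.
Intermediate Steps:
f(Q) = (-109 + Q)/(-31 + Q) (f(Q) = (Q - 109)/(Q - 31) = (-109 + Q)/(-31 + Q))
(12073 + (-78 + v(8))*1) + f(85) = (12073 + (-78 + 8)*1) + (-109 + 85)/(-31 + 85) = (12073 - 70*1) - 24/54 = (12073 - 70) + (1/54)*(-24) = 12003 - 4/9 = 108023/9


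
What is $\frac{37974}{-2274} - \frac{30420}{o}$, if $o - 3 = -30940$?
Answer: $- \frac{184271093}{11725123} \approx -15.716$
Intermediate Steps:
$o = -30937$ ($o = 3 - 30940 = -30937$)
$\frac{37974}{-2274} - \frac{30420}{o} = \frac{37974}{-2274} - \frac{30420}{-30937} = 37974 \left(- \frac{1}{2274}\right) - - \frac{30420}{30937} = - \frac{6329}{379} + \frac{30420}{30937} = - \frac{184271093}{11725123}$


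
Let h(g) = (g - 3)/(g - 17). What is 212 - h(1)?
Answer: 1695/8 ≈ 211.88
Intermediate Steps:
h(g) = (-3 + g)/(-17 + g)
212 - h(1) = 212 - (-3 + 1)/(-17 + 1) = 212 - (-2)/(-16) = 212 - (-1)*(-2)/16 = 212 - 1*⅛ = 212 - ⅛ = 1695/8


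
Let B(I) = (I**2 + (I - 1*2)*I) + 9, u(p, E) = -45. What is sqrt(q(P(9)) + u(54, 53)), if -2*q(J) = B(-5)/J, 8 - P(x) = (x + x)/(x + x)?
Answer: I*sqrt(9786)/14 ≈ 7.066*I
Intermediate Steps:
B(I) = 9 + I**2 + I*(-2 + I) (B(I) = (I**2 + (I - 2)*I) + 9 = (I**2 + (-2 + I)*I) + 9 = (I**2 + I*(-2 + I)) + 9 = 9 + I**2 + I*(-2 + I))
P(x) = 7 (P(x) = 8 - (x + x)/(x + x) = 8 - 2*x/(2*x) = 8 - 2*x*1/(2*x) = 8 - 1*1 = 8 - 1 = 7)
q(J) = -69/(2*J) (q(J) = -(9 - 2*(-5) + 2*(-5)**2)/(2*J) = -(9 + 10 + 2*25)/(2*J) = -(9 + 10 + 50)/(2*J) = -69/(2*J))
sqrt(q(P(9)) + u(54, 53)) = sqrt(-69/2/7 - 45) = sqrt(-69/2*1/7 - 45) = sqrt(-69/14 - 45) = sqrt(-699/14) = I*sqrt(9786)/14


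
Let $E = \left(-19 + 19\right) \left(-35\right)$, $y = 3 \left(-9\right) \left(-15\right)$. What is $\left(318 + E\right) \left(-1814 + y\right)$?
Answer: $-448062$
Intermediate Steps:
$y = 405$ ($y = \left(-27\right) \left(-15\right) = 405$)
$E = 0$ ($E = 0 \left(-35\right) = 0$)
$\left(318 + E\right) \left(-1814 + y\right) = \left(318 + 0\right) \left(-1814 + 405\right) = 318 \left(-1409\right) = -448062$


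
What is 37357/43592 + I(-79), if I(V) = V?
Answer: -3406411/43592 ≈ -78.143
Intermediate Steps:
37357/43592 + I(-79) = 37357/43592 - 79 = -3406411/43592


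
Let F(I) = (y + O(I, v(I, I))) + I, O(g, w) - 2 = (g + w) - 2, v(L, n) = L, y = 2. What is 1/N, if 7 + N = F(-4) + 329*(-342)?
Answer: -1/112535 ≈ -8.8861e-6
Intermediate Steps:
O(g, w) = g + w (O(g, w) = 2 + ((g + w) - 2) = 2 + (-2 + g + w) = g + w)
F(I) = 2 + 3*I (F(I) = (2 + (I + I)) + I = (2 + 2*I) + I = 2 + 3*I)
N = -112535 (N = -7 + ((2 + 3*(-4)) + 329*(-342)) = -7 + ((2 - 12) - 112518) = -7 + (-10 - 112518) = -7 - 112528 = -112535)
1/N = 1/(-112535) = -1/112535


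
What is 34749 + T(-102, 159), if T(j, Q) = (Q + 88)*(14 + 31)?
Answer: 45864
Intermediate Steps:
T(j, Q) = 3960 + 45*Q (T(j, Q) = (88 + Q)*45 = 3960 + 45*Q)
34749 + T(-102, 159) = 34749 + (3960 + 45*159) = 34749 + (3960 + 7155) = 34749 + 11115 = 45864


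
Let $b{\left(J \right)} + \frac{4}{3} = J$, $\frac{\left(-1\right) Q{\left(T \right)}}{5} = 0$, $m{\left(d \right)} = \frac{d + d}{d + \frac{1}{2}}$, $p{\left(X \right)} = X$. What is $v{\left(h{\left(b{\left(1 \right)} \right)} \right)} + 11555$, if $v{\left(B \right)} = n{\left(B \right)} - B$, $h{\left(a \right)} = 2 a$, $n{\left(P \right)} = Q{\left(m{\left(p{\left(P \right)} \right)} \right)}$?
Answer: $\frac{34667}{3} \approx 11556.0$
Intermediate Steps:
$m{\left(d \right)} = \frac{2 d}{\frac{1}{2} + d}$ ($m{\left(d \right)} = \frac{2 d}{d + \frac{1}{2}} = \frac{2 d}{\frac{1}{2} + d}$)
$Q{\left(T \right)} = 0$ ($Q{\left(T \right)} = \left(-5\right) 0 = 0$)
$b{\left(J \right)} = - \frac{4}{3} + J$
$n{\left(P \right)} = 0$
$v{\left(B \right)} = - B$ ($v{\left(B \right)} = 0 - B = - B$)
$v{\left(h{\left(b{\left(1 \right)} \right)} \right)} + 11555 = - 2 \left(- \frac{4}{3} + 1\right) + 11555 = - \frac{2 \left(-1\right)}{3} + 11555 = \left(-1\right) \left(- \frac{2}{3}\right) + 11555 = \frac{2}{3} + 11555 = \frac{34667}{3}$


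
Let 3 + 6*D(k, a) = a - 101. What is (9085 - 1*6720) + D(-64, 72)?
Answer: 7079/3 ≈ 2359.7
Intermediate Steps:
D(k, a) = -52/3 + a/6 (D(k, a) = -½ + (a - 101)/6 = -½ + (-101 + a)/6 = -½ + (-101/6 + a/6) = -52/3 + a/6)
(9085 - 1*6720) + D(-64, 72) = (9085 - 1*6720) + (-52/3 + (⅙)*72) = (9085 - 6720) + (-52/3 + 12) = 2365 - 16/3 = 7079/3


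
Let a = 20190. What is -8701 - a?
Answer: -28891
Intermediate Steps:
-8701 - a = -8701 - 1*20190 = -8701 - 20190 = -28891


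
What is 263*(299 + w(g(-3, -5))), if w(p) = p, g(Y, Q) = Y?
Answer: 77848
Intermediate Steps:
263*(299 + w(g(-3, -5))) = 263*(299 - 3) = 263*296 = 77848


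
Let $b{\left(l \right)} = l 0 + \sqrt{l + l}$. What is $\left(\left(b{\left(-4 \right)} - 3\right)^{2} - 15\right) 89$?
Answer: $-1246 - 1068 i \sqrt{2} \approx -1246.0 - 1510.4 i$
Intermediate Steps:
$b{\left(l \right)} = \sqrt{2} \sqrt{l}$ ($b{\left(l \right)} = 0 + \sqrt{2 l} = 0 + \sqrt{2} \sqrt{l} = \sqrt{2} \sqrt{l}$)
$\left(\left(b{\left(-4 \right)} - 3\right)^{2} - 15\right) 89 = \left(\left(\sqrt{2} \sqrt{-4} - 3\right)^{2} - 15\right) 89 = \left(\left(\sqrt{2} \cdot 2 i - 3\right)^{2} - 15\right) 89 = \left(\left(2 i \sqrt{2} - 3\right)^{2} - 15\right) 89 = \left(\left(-3 + 2 i \sqrt{2}\right)^{2} - 15\right) 89 = \left(-15 + \left(-3 + 2 i \sqrt{2}\right)^{2}\right) 89 = -1335 + 89 \left(-3 + 2 i \sqrt{2}\right)^{2}$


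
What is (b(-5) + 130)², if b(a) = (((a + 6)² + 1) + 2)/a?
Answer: 417316/25 ≈ 16693.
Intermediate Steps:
b(a) = (3 + (6 + a)²)/a (b(a) = (((6 + a)² + 1) + 2)/a = ((1 + (6 + a)²) + 2)/a = (3 + (6 + a)²)/a)
(b(-5) + 130)² = ((3 + (6 - 5)²)/(-5) + 130)² = (-(3 + 1²)/5 + 130)² = (-(3 + 1)/5 + 130)² = (-⅕*4 + 130)² = (-⅘ + 130)² = (646/5)² = 417316/25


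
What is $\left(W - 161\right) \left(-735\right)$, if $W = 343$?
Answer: $-133770$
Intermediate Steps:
$\left(W - 161\right) \left(-735\right) = \left(343 - 161\right) \left(-735\right) = 182 \left(-735\right) = -133770$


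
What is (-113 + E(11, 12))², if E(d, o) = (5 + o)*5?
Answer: 784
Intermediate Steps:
E(d, o) = 25 + 5*o
(-113 + E(11, 12))² = (-113 + (25 + 5*12))² = (-113 + (25 + 60))² = (-113 + 85)² = (-28)² = 784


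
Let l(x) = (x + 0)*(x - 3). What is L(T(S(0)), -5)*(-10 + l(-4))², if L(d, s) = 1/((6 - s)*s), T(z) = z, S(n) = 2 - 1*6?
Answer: -324/55 ≈ -5.8909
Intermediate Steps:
S(n) = -4 (S(n) = 2 - 6 = -4)
l(x) = x*(-3 + x)
L(d, s) = 1/(s*(6 - s))
L(T(S(0)), -5)*(-10 + l(-4))² = (-1/(-5*(-6 - 5)))*(-10 - 4*(-3 - 4))² = (-1*(-⅕)/(-11))*(-10 - 4*(-7))² = (-1*(-⅕)*(-1/11))*(-10 + 28)² = -1/55*18² = -1/55*324 = -324/55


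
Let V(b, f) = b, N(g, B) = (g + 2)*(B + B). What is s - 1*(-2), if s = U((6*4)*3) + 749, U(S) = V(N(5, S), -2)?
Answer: 1759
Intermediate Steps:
N(g, B) = 2*B*(2 + g) (N(g, B) = (2 + g)*(2*B) = 2*B*(2 + g))
U(S) = 14*S (U(S) = 2*S*(2 + 5) = 2*S*7 = 14*S)
s = 1757 (s = 14*((6*4)*3) + 749 = 14*(24*3) + 749 = 14*72 + 749 = 1008 + 749 = 1757)
s - 1*(-2) = 1757 - 1*(-2) = 1757 + 2 = 1759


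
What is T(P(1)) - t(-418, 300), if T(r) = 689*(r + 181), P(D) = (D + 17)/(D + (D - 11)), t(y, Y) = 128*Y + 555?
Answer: 84376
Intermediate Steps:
t(y, Y) = 555 + 128*Y
P(D) = (17 + D)/(-11 + 2*D) (P(D) = (17 + D)/(D + (-11 + D)) = (17 + D)/(-11 + 2*D))
T(r) = 124709 + 689*r (T(r) = 689*(181 + r) = 124709 + 689*r)
T(P(1)) - t(-418, 300) = (124709 + 689*((17 + 1)/(-11 + 2*1))) - (555 + 128*300) = (124709 + 689*(18/(-11 + 2))) - (555 + 38400) = (124709 + 689*(18/(-9))) - 1*38955 = (124709 + 689*(-1/9*18)) - 38955 = (124709 + 689*(-2)) - 38955 = (124709 - 1378) - 38955 = 123331 - 38955 = 84376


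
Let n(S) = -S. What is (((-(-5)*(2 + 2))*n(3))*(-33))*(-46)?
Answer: -91080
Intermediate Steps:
(((-(-5)*(2 + 2))*n(3))*(-33))*(-46) = (((-(-5)*(2 + 2))*(-1*3))*(-33))*(-46) = ((-(-5)*4*(-3))*(-33))*(-46) = ((-1*(-20)*(-3))*(-33))*(-46) = ((20*(-3))*(-33))*(-46) = -60*(-33)*(-46) = 1980*(-46) = -91080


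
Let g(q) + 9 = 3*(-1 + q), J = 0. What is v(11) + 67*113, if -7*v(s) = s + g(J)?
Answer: 52998/7 ≈ 7571.1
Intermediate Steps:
g(q) = -12 + 3*q (g(q) = -9 + 3*(-1 + q) = -9 + (-3 + 3*q) = -12 + 3*q)
v(s) = 12/7 - s/7 (v(s) = -(s + (-12 + 3*0))/7 = -(s + (-12 + 0))/7 = -(s - 12)/7 = -(-12 + s)/7 = 12/7 - s/7)
v(11) + 67*113 = (12/7 - 1/7*11) + 67*113 = (12/7 - 11/7) + 7571 = 1/7 + 7571 = 52998/7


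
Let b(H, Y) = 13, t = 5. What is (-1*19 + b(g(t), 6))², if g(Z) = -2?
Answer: 36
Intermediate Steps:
(-1*19 + b(g(t), 6))² = (-1*19 + 13)² = (-19 + 13)² = (-6)² = 36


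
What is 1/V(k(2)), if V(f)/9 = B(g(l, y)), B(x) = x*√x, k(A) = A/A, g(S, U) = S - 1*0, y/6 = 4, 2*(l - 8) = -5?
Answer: 2*√22/1089 ≈ 0.0086142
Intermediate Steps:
l = 11/2 (l = 8 + (½)*(-5) = 8 - 5/2 = 11/2 ≈ 5.5000)
y = 24 (y = 6*4 = 24)
g(S, U) = S (g(S, U) = S + 0 = S)
k(A) = 1
B(x) = x^(3/2)
V(f) = 99*√22/4 (V(f) = 9*(11/2)^(3/2) = 9*(11*√22/4) = 99*√22/4)
1/V(k(2)) = 1/(99*√22/4) = 2*√22/1089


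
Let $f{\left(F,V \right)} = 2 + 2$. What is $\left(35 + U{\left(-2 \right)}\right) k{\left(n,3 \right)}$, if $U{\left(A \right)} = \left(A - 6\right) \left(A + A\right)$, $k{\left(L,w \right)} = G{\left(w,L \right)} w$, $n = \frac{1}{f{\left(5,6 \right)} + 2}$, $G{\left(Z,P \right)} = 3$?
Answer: $603$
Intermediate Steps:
$f{\left(F,V \right)} = 4$
$n = \frac{1}{6}$ ($n = \frac{1}{4 + 2} = \frac{1}{6} \approx 0.16667$)
$k{\left(L,w \right)} = 3 w$
$U{\left(A \right)} = 2 A \left(-6 + A\right)$ ($U{\left(A \right)} = \left(-6 + A\right) 2 A = 2 A \left(-6 + A\right)$)
$\left(35 + U{\left(-2 \right)}\right) k{\left(n,3 \right)} = \left(35 + 2 \left(-2\right) \left(-6 - 2\right)\right) 3 \cdot 3 = \left(35 + 2 \left(-2\right) \left(-8\right)\right) 9 = \left(35 + 32\right) 9 = 67 \cdot 9 = 603$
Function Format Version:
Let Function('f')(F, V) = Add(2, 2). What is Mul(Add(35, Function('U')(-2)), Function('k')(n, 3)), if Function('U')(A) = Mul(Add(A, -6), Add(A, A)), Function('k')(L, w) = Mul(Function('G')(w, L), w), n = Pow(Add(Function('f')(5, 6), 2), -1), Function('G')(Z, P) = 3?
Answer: 603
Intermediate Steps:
Function('f')(F, V) = 4
n = Rational(1, 6) (n = Pow(Add(4, 2), -1) = Pow(6, -1) = Rational(1, 6) ≈ 0.16667)
Function('k')(L, w) = Mul(3, w)
Function('U')(A) = Mul(2, A, Add(-6, A)) (Function('U')(A) = Mul(Add(-6, A), Mul(2, A)) = Mul(2, A, Add(-6, A)))
Mul(Add(35, Function('U')(-2)), Function('k')(n, 3)) = Mul(Add(35, Mul(2, -2, Add(-6, -2))), Mul(3, 3)) = Mul(Add(35, Mul(2, -2, -8)), 9) = Mul(Add(35, 32), 9) = Mul(67, 9) = 603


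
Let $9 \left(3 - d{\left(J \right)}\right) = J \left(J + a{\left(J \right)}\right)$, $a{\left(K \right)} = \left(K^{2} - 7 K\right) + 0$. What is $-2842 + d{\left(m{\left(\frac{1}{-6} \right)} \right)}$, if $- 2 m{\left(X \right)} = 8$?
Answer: $- \frac{25391}{9} \approx -2821.2$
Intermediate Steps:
$m{\left(X \right)} = -4$ ($m{\left(X \right)} = \left(- \frac{1}{2}\right) 8 = -4$)
$a{\left(K \right)} = K^{2} - 7 K$
$d{\left(J \right)} = 3 - \frac{J \left(J + J \left(-7 + J\right)\right)}{9}$
$-2842 + d{\left(m{\left(\frac{1}{-6} \right)} \right)} = -2842 + \left(3 - \frac{\left(-4\right)^{3}}{9} + \frac{2 \left(-4\right)^{2}}{3}\right) = -2842 + \left(3 - - \frac{64}{9} + \frac{2}{3} \cdot 16\right) = -2842 + \left(3 + \frac{64}{9} + \frac{32}{3}\right) = -2842 + \frac{187}{9} = - \frac{25391}{9}$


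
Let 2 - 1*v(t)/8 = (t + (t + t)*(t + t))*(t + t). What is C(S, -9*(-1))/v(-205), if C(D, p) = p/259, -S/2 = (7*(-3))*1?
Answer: 9/142630164544 ≈ 6.3100e-11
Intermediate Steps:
S = 42 (S = -2*7*(-3) = -(-42) = -2*(-21) = 42)
C(D, p) = p/259 (C(D, p) = p*(1/259) = p/259)
v(t) = 16 - 16*t*(t + 4*t**2) (v(t) = 16 - 8*(t + (t + t)*(t + t))*(t + t) = 16 - 8*(t + (2*t)*(2*t))*2*t = 16 - 8*(t + 4*t**2)*2*t = 16 - 16*t*(t + 4*t**2))
C(S, -9*(-1))/v(-205) = ((-9*(-1))/259)/(16 - 64*(-205)**3 - 16*(-205)**2) = ((1/259)*9)/(16 - 64*(-8615125) - 16*42025) = 9/(259*(16 + 551368000 - 672400)) = (9/259)/550695616 = (9/259)*(1/550695616) = 9/142630164544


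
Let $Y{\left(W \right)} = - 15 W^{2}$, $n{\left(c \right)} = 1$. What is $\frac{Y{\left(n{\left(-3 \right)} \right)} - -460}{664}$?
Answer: $\frac{445}{664} \approx 0.67018$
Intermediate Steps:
$\frac{Y{\left(n{\left(-3 \right)} \right)} - -460}{664} = \frac{- 15 \cdot 1^{2} - -460}{664} = \left(\left(-15\right) 1 + 460\right) \frac{1}{664} = \left(-15 + 460\right) \frac{1}{664} = 445 \cdot \frac{1}{664} = \frac{445}{664}$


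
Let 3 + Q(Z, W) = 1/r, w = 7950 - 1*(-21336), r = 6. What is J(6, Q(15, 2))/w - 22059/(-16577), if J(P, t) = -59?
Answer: 645041831/485474022 ≈ 1.3287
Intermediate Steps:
w = 29286 (w = 7950 + 21336 = 29286)
Q(Z, W) = -17/6 (Q(Z, W) = -3 + 1/6 = -3 + ⅙ = -17/6)
J(6, Q(15, 2))/w - 22059/(-16577) = -59/29286 - 22059/(-16577) = -59*1/29286 - 22059*(-1/16577) = -59/29286 + 22059/16577 = 645041831/485474022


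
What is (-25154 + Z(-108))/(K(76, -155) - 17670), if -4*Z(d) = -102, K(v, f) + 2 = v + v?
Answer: 50257/35040 ≈ 1.4343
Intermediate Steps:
K(v, f) = -2 + 2*v (K(v, f) = -2 + (v + v) = -2 + 2*v)
Z(d) = 51/2 (Z(d) = -¼*(-102) = 51/2)
(-25154 + Z(-108))/(K(76, -155) - 17670) = (-25154 + 51/2)/((-2 + 2*76) - 17670) = -50257/(2*((-2 + 152) - 17670)) = -50257/(2*(150 - 17670)) = -50257/2/(-17520) = -50257/2*(-1/17520) = 50257/35040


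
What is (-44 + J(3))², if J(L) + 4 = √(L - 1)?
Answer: (48 - √2)² ≈ 2170.2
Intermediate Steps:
J(L) = -4 + √(-1 + L) (J(L) = -4 + √(L - 1) = -4 + √(-1 + L))
(-44 + J(3))² = (-44 + (-4 + √(-1 + 3)))² = (-44 + (-4 + √2))² = (-48 + √2)²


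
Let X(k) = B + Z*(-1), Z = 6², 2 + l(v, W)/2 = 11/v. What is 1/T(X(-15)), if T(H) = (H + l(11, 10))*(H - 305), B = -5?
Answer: 1/14878 ≈ 6.7213e-5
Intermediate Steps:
l(v, W) = -4 + 22/v (l(v, W) = -4 + 2*(11/v) = -4 + 22/v)
Z = 36
X(k) = -41 (X(k) = -5 + 36*(-1) = -5 - 36 = -41)
T(H) = (-305 + H)*(-2 + H) (T(H) = (H + (-4 + 22/11))*(H - 305) = (H + (-4 + 22*(1/11)))*(-305 + H) = (H + (-4 + 2))*(-305 + H) = (H - 2)*(-305 + H) = (-2 + H)*(-305 + H) = (-305 + H)*(-2 + H))
1/T(X(-15)) = 1/(610 + (-41)² - 307*(-41)) = 1/(610 + 1681 + 12587) = 1/14878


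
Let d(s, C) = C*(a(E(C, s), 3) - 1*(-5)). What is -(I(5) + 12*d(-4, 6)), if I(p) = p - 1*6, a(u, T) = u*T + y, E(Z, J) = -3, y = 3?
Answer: 73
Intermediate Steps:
a(u, T) = 3 + T*u (a(u, T) = u*T + 3 = T*u + 3 = 3 + T*u)
d(s, C) = -C (d(s, C) = C*((3 + 3*(-3)) - 1*(-5)) = C*((3 - 9) + 5) = C*(-6 + 5) = C*(-1) = -C)
I(p) = -6 + p (I(p) = p - 6 = -6 + p)
-(I(5) + 12*d(-4, 6)) = -((-6 + 5) + 12*(-1*6)) = -(-1 + 12*(-6)) = -(-1 - 72) = -1*(-73) = 73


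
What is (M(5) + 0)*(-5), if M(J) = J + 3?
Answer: -40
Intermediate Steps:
M(J) = 3 + J
(M(5) + 0)*(-5) = ((3 + 5) + 0)*(-5) = (8 + 0)*(-5) = 8*(-5) = -40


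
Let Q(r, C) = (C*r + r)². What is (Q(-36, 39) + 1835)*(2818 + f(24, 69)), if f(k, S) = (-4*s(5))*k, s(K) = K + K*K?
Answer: -128676970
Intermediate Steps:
Q(r, C) = (r + C*r)²
s(K) = K + K²
f(k, S) = -120*k (f(k, S) = (-20*(1 + 5))*k = (-20*6)*k = (-4*30)*k = -120*k)
(Q(-36, 39) + 1835)*(2818 + f(24, 69)) = ((-36)²*(1 + 39)² + 1835)*(2818 - 120*24) = (1296*40² + 1835)*(2818 - 2880) = (1296*1600 + 1835)*(-62) = (2073600 + 1835)*(-62) = 2075435*(-62) = -128676970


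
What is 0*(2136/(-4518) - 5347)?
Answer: 0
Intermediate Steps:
0*(2136/(-4518) - 5347) = 0*(2136*(-1/4518) - 5347) = 0*(-356/753 - 5347) = 0*(-4026647/753) = 0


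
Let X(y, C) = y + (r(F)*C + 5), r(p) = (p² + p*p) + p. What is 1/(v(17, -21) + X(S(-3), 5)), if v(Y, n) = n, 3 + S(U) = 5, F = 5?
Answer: 1/261 ≈ 0.0038314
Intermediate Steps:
r(p) = p + 2*p² (r(p) = (p² + p²) + p = 2*p² + p = p + 2*p²)
S(U) = 2 (S(U) = -3 + 5 = 2)
X(y, C) = 5 + y + 55*C (X(y, C) = y + ((5*(1 + 2*5))*C + 5) = y + ((5*(1 + 10))*C + 5) = y + ((5*11)*C + 5) = y + (55*C + 5) = y + (5 + 55*C) = 5 + y + 55*C)
1/(v(17, -21) + X(S(-3), 5)) = 1/(-21 + (5 + 2 + 55*5)) = 1/(-21 + (5 + 2 + 275)) = 1/(-21 + 282) = 1/261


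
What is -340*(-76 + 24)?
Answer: 17680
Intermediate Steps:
-340*(-76 + 24) = -340*(-52) = 17680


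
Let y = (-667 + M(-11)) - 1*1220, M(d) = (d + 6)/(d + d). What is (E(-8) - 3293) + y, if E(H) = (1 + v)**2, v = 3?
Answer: -113603/22 ≈ -5163.8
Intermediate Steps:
M(d) = (6 + d)/(2*d) (M(d) = (6 + d)/((2*d)) = (6 + d)*(1/(2*d)) = (6 + d)/(2*d))
E(H) = 16 (E(H) = (1 + 3)**2 = 4**2 = 16)
y = -41509/22 (y = (-667 + (1/2)*(6 - 11)/(-11)) - 1*1220 = (-667 + (1/2)*(-1/11)*(-5)) - 1220 = (-667 + 5/22) - 1220 = -14669/22 - 1220 = -41509/22 ≈ -1886.8)
(E(-8) - 3293) + y = (16 - 3293) - 41509/22 = -3277 - 41509/22 = -113603/22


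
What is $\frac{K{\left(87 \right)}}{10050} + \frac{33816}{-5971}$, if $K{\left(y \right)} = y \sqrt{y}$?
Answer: $- \frac{33816}{5971} + \frac{29 \sqrt{87}}{3350} \approx -5.5826$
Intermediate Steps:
$K{\left(y \right)} = y^{\frac{3}{2}}$
$\frac{K{\left(87 \right)}}{10050} + \frac{33816}{-5971} = \frac{87^{\frac{3}{2}}}{10050} + \frac{33816}{-5971} = 87 \sqrt{87} \cdot \frac{1}{10050} + 33816 \left(- \frac{1}{5971}\right) = \frac{29 \sqrt{87}}{3350} - \frac{33816}{5971} = - \frac{33816}{5971} + \frac{29 \sqrt{87}}{3350}$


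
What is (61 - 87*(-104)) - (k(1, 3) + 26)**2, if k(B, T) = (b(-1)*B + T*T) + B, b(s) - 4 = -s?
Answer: 7428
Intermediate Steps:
b(s) = 4 - s
k(B, T) = T**2 + 6*B (k(B, T) = ((4 - 1*(-1))*B + T*T) + B = ((4 + 1)*B + T**2) + B = (5*B + T**2) + B = (T**2 + 5*B) + B = T**2 + 6*B)
(61 - 87*(-104)) - (k(1, 3) + 26)**2 = (61 - 87*(-104)) - ((3**2 + 6*1) + 26)**2 = (61 + 9048) - ((9 + 6) + 26)**2 = 9109 - (15 + 26)**2 = 9109 - 1*41**2 = 9109 - 1*1681 = 9109 - 1681 = 7428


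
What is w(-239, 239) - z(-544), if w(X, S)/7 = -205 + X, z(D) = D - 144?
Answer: -2420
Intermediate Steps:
z(D) = -144 + D
w(X, S) = -1435 + 7*X (w(X, S) = 7*(-205 + X) = -1435 + 7*X)
w(-239, 239) - z(-544) = (-1435 + 7*(-239)) - (-144 - 544) = (-1435 - 1673) - 1*(-688) = -3108 + 688 = -2420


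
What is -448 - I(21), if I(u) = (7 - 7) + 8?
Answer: -456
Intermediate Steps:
I(u) = 8 (I(u) = 0 + 8 = 8)
-448 - I(21) = -448 - 1*8 = -448 - 8 = -456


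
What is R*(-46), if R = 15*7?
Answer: -4830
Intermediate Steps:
R = 105
R*(-46) = 105*(-46) = -4830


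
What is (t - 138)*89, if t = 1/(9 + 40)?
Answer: -601729/49 ≈ -12280.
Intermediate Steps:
t = 1/49 ≈ 0.020408
(t - 138)*89 = (1/49 - 138)*89 = -6761/49*89 = -601729/49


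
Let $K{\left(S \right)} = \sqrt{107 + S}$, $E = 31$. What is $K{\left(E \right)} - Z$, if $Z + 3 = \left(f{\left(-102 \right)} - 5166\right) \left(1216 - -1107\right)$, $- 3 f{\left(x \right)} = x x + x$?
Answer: $19977803 + \sqrt{138} \approx 1.9978 \cdot 10^{7}$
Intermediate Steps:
$f{\left(x \right)} = - \frac{x}{3} - \frac{x^{2}}{3}$ ($f{\left(x \right)} = - \frac{x x + x}{3} = - \frac{x^{2} + x}{3} = - \frac{x + x^{2}}{3} = - \frac{x}{3} - \frac{x^{2}}{3}$)
$Z = -19977803$ ($Z = -3 + \left(\left(- \frac{1}{3}\right) \left(-102\right) \left(1 - 102\right) - 5166\right) \left(1216 - -1107\right) = -3 + \left(\left(- \frac{1}{3}\right) \left(-102\right) \left(-101\right) - 5166\right) \left(1216 + \left(-7023 + 8130\right)\right) = -3 + \left(-3434 - 5166\right) \left(1216 + 1107\right) = -3 - 19977800 = -19977803$)
$K{\left(E \right)} - Z = \sqrt{107 + 31} - -19977803 = \sqrt{138} + 19977803 = 19977803 + \sqrt{138}$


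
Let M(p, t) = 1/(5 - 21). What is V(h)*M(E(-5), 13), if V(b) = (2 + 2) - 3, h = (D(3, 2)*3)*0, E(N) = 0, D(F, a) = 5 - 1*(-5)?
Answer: -1/16 ≈ -0.062500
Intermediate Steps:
D(F, a) = 10 (D(F, a) = 5 + 5 = 10)
M(p, t) = -1/16 (M(p, t) = 1/(-16) = -1/16)
h = 0 (h = (10*3)*0 = 30*0 = 0)
V(b) = 1 (V(b) = 4 - 3 = 1)
V(h)*M(E(-5), 13) = 1*(-1/16) = -1/16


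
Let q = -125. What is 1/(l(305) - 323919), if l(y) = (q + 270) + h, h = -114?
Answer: -1/323888 ≈ -3.0875e-6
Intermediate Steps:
l(y) = 31 (l(y) = (-125 + 270) - 114 = 145 - 114 = 31)
1/(l(305) - 323919) = 1/(31 - 323919) = 1/(-323888) = -1/323888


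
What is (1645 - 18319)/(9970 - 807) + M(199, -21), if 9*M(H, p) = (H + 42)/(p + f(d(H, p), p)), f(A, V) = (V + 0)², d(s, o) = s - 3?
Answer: -1241213/706860 ≈ -1.7560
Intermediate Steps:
d(s, o) = -3 + s
f(A, V) = V²
M(H, p) = (42 + H)/(9*(p + p²)) (M(H, p) = ((H + 42)/(p + p²))/9 = ((42 + H)/(p + p²))/9 = (42 + H)/(9*(p + p²)))
(1645 - 18319)/(9970 - 807) + M(199, -21) = (1645 - 18319)/(9970 - 807) + (⅑)*(42 + 199)/(-21*(1 - 21)) = -16674/9163 + (⅑)*(-1/21)*241/(-20) = -16674*1/9163 + (⅑)*(-1/21)*(-1/20)*241 = -2382/1309 + 241/3780 = -1241213/706860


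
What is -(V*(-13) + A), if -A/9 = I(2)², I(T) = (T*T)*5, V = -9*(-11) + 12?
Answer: 5043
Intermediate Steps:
V = 111 (V = 99 + 12 = 111)
I(T) = 5*T² (I(T) = T²*5 = 5*T²)
A = -3600 (A = -9*(5*2²)² = -9*(5*4)² = -9*20² = -9*400 = -3600)
-(V*(-13) + A) = -(111*(-13) - 3600) = -(-1443 - 3600) = -1*(-5043) = 5043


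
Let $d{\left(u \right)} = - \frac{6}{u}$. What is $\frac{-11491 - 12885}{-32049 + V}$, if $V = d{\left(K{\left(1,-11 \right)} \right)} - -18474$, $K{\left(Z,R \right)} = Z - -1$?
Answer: $\frac{12188}{6789} \approx 1.7953$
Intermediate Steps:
$K{\left(Z,R \right)} = 1 + Z$ ($K{\left(Z,R \right)} = Z + 1 = 1 + Z$)
$V = 18471$ ($V = - \frac{6}{1 + 1} - -18474 = - \frac{6}{2} + 18474 = \left(-6\right) \frac{1}{2} + 18474 = -3 + 18474 = 18471$)
$\frac{-11491 - 12885}{-32049 + V} = \frac{-11491 - 12885}{-32049 + 18471} = - \frac{24376}{-13578} = \left(-24376\right) \left(- \frac{1}{13578}\right) = \frac{12188}{6789}$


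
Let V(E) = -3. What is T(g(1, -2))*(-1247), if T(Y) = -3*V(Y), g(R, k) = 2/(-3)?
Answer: -11223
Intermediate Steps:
g(R, k) = -⅔ (g(R, k) = 2*(-⅓) = -⅔)
T(Y) = 9 (T(Y) = -3*(-3) = 9)
T(g(1, -2))*(-1247) = 9*(-1247) = -11223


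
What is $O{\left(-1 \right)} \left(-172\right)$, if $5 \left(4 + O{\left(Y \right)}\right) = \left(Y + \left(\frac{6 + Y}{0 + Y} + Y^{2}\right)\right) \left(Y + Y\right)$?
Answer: $344$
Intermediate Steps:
$O{\left(Y \right)} = -4 + \frac{2 Y \left(Y + Y^{2} + \frac{6 + Y}{Y}\right)}{5}$ ($O{\left(Y \right)} = -4 + \frac{\left(Y + \left(\frac{6 + Y}{0 + Y} + Y^{2}\right)\right) \left(Y + Y\right)}{5} = -4 + \frac{\left(Y + \left(\frac{6 + Y}{Y} + Y^{2}\right)\right) 2 Y}{5} = -4 + \frac{\left(Y + \left(Y^{2} + \frac{6 + Y}{Y}\right)\right) 2 Y}{5} = -4 + \frac{\left(Y + Y^{2} + \frac{6 + Y}{Y}\right) 2 Y}{5} = -4 + \frac{2 Y \left(Y + Y^{2} + \frac{6 + Y}{Y}\right)}{5}$)
$O{\left(-1 \right)} \left(-172\right) = \left(- \frac{8}{5} + \frac{2}{5} \left(-1\right) + \frac{2 \left(-1\right)^{2}}{5} + \frac{2 \left(-1\right)^{3}}{5}\right) \left(-172\right) = \left(- \frac{8}{5} - \frac{2}{5} + \frac{2}{5} \cdot 1 + \frac{2}{5} \left(-1\right)\right) \left(-172\right) = \left(- \frac{8}{5} - \frac{2}{5} + \frac{2}{5} - \frac{2}{5}\right) \left(-172\right) = \left(-2\right) \left(-172\right) = 344$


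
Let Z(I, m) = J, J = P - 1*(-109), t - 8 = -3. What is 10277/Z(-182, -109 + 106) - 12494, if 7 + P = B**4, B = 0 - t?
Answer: -9072861/727 ≈ -12480.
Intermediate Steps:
t = 5 (t = 8 - 3 = 5)
B = -5 (B = 0 - 1*5 = 0 - 5 = -5)
P = 618 (P = -7 + (-5)**4 = -7 + 625 = 618)
J = 727 (J = 618 - 1*(-109) = 618 + 109 = 727)
Z(I, m) = 727
10277/Z(-182, -109 + 106) - 12494 = 10277/727 - 12494 = -9072861/727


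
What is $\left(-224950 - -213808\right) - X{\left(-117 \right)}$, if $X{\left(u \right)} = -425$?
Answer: $-10717$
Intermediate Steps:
$\left(-224950 - -213808\right) - X{\left(-117 \right)} = \left(-224950 - -213808\right) - -425 = \left(-224950 + 213808\right) + 425 = -11142 + 425 = -10717$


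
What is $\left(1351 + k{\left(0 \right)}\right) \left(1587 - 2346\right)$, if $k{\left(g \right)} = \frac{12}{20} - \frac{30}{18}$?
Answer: $- \frac{5122997}{5} \approx -1.0246 \cdot 10^{6}$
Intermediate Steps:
$k{\left(g \right)} = - \frac{16}{15}$ ($k{\left(g \right)} = 12 \cdot \frac{1}{20} - \frac{5}{3} = \frac{3}{5} - \frac{5}{3} = - \frac{16}{15}$)
$\left(1351 + k{\left(0 \right)}\right) \left(1587 - 2346\right) = \left(1351 - \frac{16}{15}\right) \left(1587 - 2346\right) = \frac{20249}{15} \left(-759\right) = - \frac{5122997}{5}$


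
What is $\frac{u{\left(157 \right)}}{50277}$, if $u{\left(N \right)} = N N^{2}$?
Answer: $\frac{3869893}{50277} \approx 76.971$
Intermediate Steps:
$u{\left(N \right)} = N^{3}$
$\frac{u{\left(157 \right)}}{50277} = \frac{157^{3}}{50277} = 3869893 \cdot \frac{1}{50277} = \frac{3869893}{50277}$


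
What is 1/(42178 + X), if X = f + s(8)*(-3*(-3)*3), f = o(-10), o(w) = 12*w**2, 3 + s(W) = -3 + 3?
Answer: 1/43297 ≈ 2.3096e-5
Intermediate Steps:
s(W) = -3 (s(W) = -3 + (-3 + 3) = -3 + 0 = -3)
f = 1200 (f = 12*(-10)**2 = 12*100 = 1200)
X = 1119 (X = 1200 - 3*(-3*(-3))*3 = 1200 - 27*3 = 1200 - 3*27 = 1200 - 81 = 1119)
1/(42178 + X) = 1/(42178 + 1119) = 1/43297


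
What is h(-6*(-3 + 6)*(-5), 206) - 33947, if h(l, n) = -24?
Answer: -33971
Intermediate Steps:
h(-6*(-3 + 6)*(-5), 206) - 33947 = -24 - 33947 = -33971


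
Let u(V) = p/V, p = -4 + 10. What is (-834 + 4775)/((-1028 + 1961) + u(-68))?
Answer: 133994/31719 ≈ 4.2244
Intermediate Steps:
p = 6
u(V) = 6/V
(-834 + 4775)/((-1028 + 1961) + u(-68)) = (-834 + 4775)/((-1028 + 1961) + 6/(-68)) = 3941/(933 + 6*(-1/68)) = 3941/(933 - 3/34) = 3941/(31719/34) = 3941*(34/31719) = 133994/31719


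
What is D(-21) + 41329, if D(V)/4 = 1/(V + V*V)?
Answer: 4339546/105 ≈ 41329.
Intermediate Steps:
D(V) = 4/(V + V²) (D(V) = 4/(V + V*V) = 4/(V + V²))
D(-21) + 41329 = 4/(-21*(1 - 21)) + 41329 = 4*(-1/21)/(-20) + 41329 = 4*(-1/21)*(-1/20) + 41329 = 1/105 + 41329 = 4339546/105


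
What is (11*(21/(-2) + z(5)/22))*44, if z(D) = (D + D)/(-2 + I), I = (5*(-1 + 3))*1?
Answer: -10109/2 ≈ -5054.5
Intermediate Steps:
I = 10 (I = (5*2)*1 = 10*1 = 10)
z(D) = D/4 (z(D) = (D + D)/(-2 + 10) = (2*D)/8 = (2*D)*(1/8) = D/4)
(11*(21/(-2) + z(5)/22))*44 = (11*(21/(-2) + ((1/4)*5)/22))*44 = (11*(21*(-1/2) + (5/4)*(1/22)))*44 = (11*(-21/2 + 5/88))*44 = (11*(-919/88))*44 = -919/8*44 = -10109/2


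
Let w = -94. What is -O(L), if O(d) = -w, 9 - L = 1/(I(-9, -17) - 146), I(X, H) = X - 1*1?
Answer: -94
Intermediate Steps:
I(X, H) = -1 + X (I(X, H) = X - 1 = -1 + X)
L = 1405/156 (L = 9 - 1/((-1 - 9) - 146) = 9 - 1/(-10 - 146) = 9 - 1/(-156) = 9 - 1*(-1/156) = 9 + 1/156 = 1405/156 ≈ 9.0064)
O(d) = 94 (O(d) = -1*(-94) = 94)
-O(L) = -1*94 = -94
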